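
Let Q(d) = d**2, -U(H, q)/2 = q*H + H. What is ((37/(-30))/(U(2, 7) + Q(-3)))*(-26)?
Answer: -481/345 ≈ -1.3942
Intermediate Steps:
U(H, q) = -2*H - 2*H*q (U(H, q) = -2*(q*H + H) = -2*(H*q + H) = -2*(H + H*q) = -2*H - 2*H*q)
((37/(-30))/(U(2, 7) + Q(-3)))*(-26) = ((37/(-30))/(-2*2*(1 + 7) + (-3)**2))*(-26) = ((37*(-1/30))/(-2*2*8 + 9))*(-26) = -37/(30*(-32 + 9))*(-26) = -37/30/(-23)*(-26) = -37/30*(-1/23)*(-26) = (37/690)*(-26) = -481/345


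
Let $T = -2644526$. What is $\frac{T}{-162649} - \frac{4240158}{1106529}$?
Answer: $\frac{745529083904}{59991945107} \approx 12.427$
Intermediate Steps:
$\frac{T}{-162649} - \frac{4240158}{1106529} = - \frac{2644526}{-162649} - \frac{4240158}{1106529} = \left(-2644526\right) \left(- \frac{1}{162649}\right) - \frac{1413386}{368843} = \frac{2644526}{162649} - \frac{1413386}{368843} = \frac{745529083904}{59991945107}$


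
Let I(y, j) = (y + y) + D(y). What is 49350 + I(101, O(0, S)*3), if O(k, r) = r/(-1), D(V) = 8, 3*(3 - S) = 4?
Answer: 49560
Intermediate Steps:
S = 5/3 (S = 3 - 1/3*4 = 3 - 4/3 = 5/3 ≈ 1.6667)
O(k, r) = -r (O(k, r) = r*(-1) = -r)
I(y, j) = 8 + 2*y (I(y, j) = (y + y) + 8 = 2*y + 8 = 8 + 2*y)
49350 + I(101, O(0, S)*3) = 49350 + (8 + 2*101) = 49350 + (8 + 202) = 49350 + 210 = 49560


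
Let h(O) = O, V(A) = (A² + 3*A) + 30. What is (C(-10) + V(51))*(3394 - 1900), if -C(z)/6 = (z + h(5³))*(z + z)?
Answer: 24776496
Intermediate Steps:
V(A) = 30 + A² + 3*A
C(z) = -12*z*(125 + z) (C(z) = -6*(z + 5³)*(z + z) = -6*(z + 125)*2*z = -6*(125 + z)*2*z = -12*z*(125 + z))
(C(-10) + V(51))*(3394 - 1900) = (-12*(-10)*(125 - 10) + (30 + 51² + 3*51))*(3394 - 1900) = (-12*(-10)*115 + (30 + 2601 + 153))*1494 = (13800 + 2784)*1494 = 16584*1494 = 24776496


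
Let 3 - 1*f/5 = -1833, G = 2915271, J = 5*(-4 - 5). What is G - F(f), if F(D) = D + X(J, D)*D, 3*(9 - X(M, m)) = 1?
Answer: 2826531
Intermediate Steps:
J = -45 (J = 5*(-9) = -45)
X(M, m) = 26/3 (X(M, m) = 9 - ⅓*1 = 9 - ⅓ = 26/3)
f = 9180 (f = 15 - 5*(-1833) = 15 + 9165 = 9180)
F(D) = 29*D/3 (F(D) = D + 26*D/3 = 29*D/3)
G - F(f) = 2915271 - 29*9180/3 = 2915271 - 1*88740 = 2915271 - 88740 = 2826531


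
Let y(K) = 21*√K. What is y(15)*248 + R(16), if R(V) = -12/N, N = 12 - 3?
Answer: -4/3 + 5208*√15 ≈ 20169.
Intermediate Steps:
N = 9
R(V) = -4/3 (R(V) = -12/9 = -12*⅑ = -4/3)
y(15)*248 + R(16) = (21*√15)*248 - 4/3 = 5208*√15 - 4/3 = -4/3 + 5208*√15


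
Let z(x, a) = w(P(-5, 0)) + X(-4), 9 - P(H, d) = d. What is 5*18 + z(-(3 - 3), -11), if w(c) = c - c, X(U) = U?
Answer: 86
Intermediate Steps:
P(H, d) = 9 - d
w(c) = 0
z(x, a) = -4 (z(x, a) = 0 - 4 = -4)
5*18 + z(-(3 - 3), -11) = 5*18 - 4 = 90 - 4 = 86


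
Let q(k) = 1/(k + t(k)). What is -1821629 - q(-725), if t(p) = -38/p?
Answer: -957424520498/525587 ≈ -1.8216e+6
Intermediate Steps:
q(k) = 1/(k - 38/k)
-1821629 - q(-725) = -1821629 - (-725)/(-38 + (-725)**2) = -1821629 - (-725)/(-38 + 525625) = -1821629 - (-725)/525587 = -1821629 - 1*(-725/525587) = -1821629 + 725/525587 = -957424520498/525587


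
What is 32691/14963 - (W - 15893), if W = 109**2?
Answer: 60064247/14963 ≈ 4014.2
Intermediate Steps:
W = 11881
32691/14963 - (W - 15893) = 32691/14963 - (11881 - 15893) = 32691*(1/14963) - 1*(-4012) = 32691/14963 + 4012 = 60064247/14963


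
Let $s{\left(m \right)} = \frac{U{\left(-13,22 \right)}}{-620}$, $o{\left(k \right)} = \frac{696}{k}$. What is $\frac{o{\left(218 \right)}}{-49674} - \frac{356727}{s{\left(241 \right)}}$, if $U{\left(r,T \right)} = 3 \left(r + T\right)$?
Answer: $\frac{66528969550858}{8121699} \approx 8.1915 \cdot 10^{6}$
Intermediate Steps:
$U{\left(r,T \right)} = 3 T + 3 r$ ($U{\left(r,T \right)} = 3 \left(T + r\right) = 3 T + 3 r$)
$s{\left(m \right)} = - \frac{27}{620}$ ($s{\left(m \right)} = \frac{3 \cdot 22 + 3 \left(-13\right)}{-620} = \left(66 - 39\right) \left(- \frac{1}{620}\right) = 27 \left(- \frac{1}{620}\right) = - \frac{27}{620}$)
$\frac{o{\left(218 \right)}}{-49674} - \frac{356727}{s{\left(241 \right)}} = \frac{696 \cdot \frac{1}{218}}{-49674} - \frac{356727}{- \frac{27}{620}} = 696 \cdot \frac{1}{218} \left(- \frac{1}{49674}\right) - - \frac{73723580}{9} = \frac{348}{109} \left(- \frac{1}{49674}\right) + \frac{73723580}{9} = - \frac{58}{902411} + \frac{73723580}{9} = \frac{66528969550858}{8121699}$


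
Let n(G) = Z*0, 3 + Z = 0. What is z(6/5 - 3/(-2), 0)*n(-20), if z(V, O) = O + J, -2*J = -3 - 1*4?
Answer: 0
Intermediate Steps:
Z = -3 (Z = -3 + 0 = -3)
J = 7/2 (J = -(-3 - 1*4)/2 = -(-3 - 4)/2 = -½*(-7) = 7/2 ≈ 3.5000)
n(G) = 0 (n(G) = -3*0 = 0)
z(V, O) = 7/2 + O (z(V, O) = O + 7/2 = 7/2 + O)
z(6/5 - 3/(-2), 0)*n(-20) = (7/2 + 0)*0 = (7/2)*0 = 0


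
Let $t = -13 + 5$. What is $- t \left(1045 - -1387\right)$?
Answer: $19456$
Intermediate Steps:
$t = -8$
$- t \left(1045 - -1387\right) = - \left(-8\right) \left(1045 - -1387\right) = - \left(-8\right) \left(1045 + 1387\right) = - \left(-8\right) 2432 = \left(-1\right) \left(-19456\right) = 19456$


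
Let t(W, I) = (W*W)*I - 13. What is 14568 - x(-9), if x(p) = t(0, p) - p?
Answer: 14572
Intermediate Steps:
t(W, I) = -13 + I*W**2 (t(W, I) = W**2*I - 13 = I*W**2 - 13 = -13 + I*W**2)
x(p) = -13 - p (x(p) = (-13 + p*0**2) - p = (-13 + p*0) - p = (-13 + 0) - p = -13 - p)
14568 - x(-9) = 14568 - (-13 - 1*(-9)) = 14568 - (-13 + 9) = 14568 - 1*(-4) = 14568 + 4 = 14572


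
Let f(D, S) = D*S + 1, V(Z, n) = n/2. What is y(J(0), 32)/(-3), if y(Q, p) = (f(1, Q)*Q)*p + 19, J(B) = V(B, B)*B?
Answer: -19/3 ≈ -6.3333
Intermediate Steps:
V(Z, n) = n/2 (V(Z, n) = n*(½) = n/2)
f(D, S) = 1 + D*S
J(B) = B²/2 (J(B) = (B/2)*B = B²/2)
y(Q, p) = 19 + Q*p*(1 + Q) (y(Q, p) = ((1 + 1*Q)*Q)*p + 19 = ((1 + Q)*Q)*p + 19 = (Q*(1 + Q))*p + 19 = Q*p*(1 + Q) + 19 = 19 + Q*p*(1 + Q))
y(J(0), 32)/(-3) = (19 + ((½)*0²)*32*(1 + (½)*0²))/(-3) = (19 + ((½)*0)*32*(1 + (½)*0))*(-⅓) = (19 + 0*32*(1 + 0))*(-⅓) = (19 + 0*32*1)*(-⅓) = (19 + 0)*(-⅓) = 19*(-⅓) = -19/3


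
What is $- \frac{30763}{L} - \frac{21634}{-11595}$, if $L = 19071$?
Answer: $\frac{18628343}{73709415} \approx 0.25273$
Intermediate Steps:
$- \frac{30763}{L} - \frac{21634}{-11595} = - \frac{30763}{19071} - \frac{21634}{-11595} = \left(-30763\right) \frac{1}{19071} - - \frac{21634}{11595} = - \frac{30763}{19071} + \frac{21634}{11595} = \frac{18628343}{73709415}$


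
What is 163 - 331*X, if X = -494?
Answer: 163677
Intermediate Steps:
163 - 331*X = 163 - 331*(-494) = 163 + 163514 = 163677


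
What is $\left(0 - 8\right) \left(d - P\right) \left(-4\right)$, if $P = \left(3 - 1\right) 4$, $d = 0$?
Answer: $-256$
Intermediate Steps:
$P = 8$ ($P = 2 \cdot 4 = 8$)
$\left(0 - 8\right) \left(d - P\right) \left(-4\right) = \left(0 - 8\right) \left(0 - 8\right) \left(-4\right) = - 8 \left(0 - 8\right) \left(-4\right) = \left(-8\right) \left(-8\right) \left(-4\right) = 64 \left(-4\right) = -256$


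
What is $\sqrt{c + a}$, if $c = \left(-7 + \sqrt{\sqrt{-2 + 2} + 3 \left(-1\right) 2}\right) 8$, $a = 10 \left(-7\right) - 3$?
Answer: $\sqrt{-129 + 8 i \sqrt{6}} \approx 0.8602 + 11.39 i$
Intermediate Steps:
$a = -73$ ($a = -70 - 3 = -73$)
$c = -56 + 8 i \sqrt{6}$ ($c = \left(-7 + \sqrt{\sqrt{0} - 6}\right) 8 = \left(-7 + \sqrt{0 - 6}\right) 8 = \left(-7 + \sqrt{-6}\right) 8 = \left(-7 + i \sqrt{6}\right) 8 = -56 + 8 i \sqrt{6} \approx -56.0 + 19.596 i$)
$\sqrt{c + a} = \sqrt{\left(-56 + 8 i \sqrt{6}\right) - 73} = \sqrt{-129 + 8 i \sqrt{6}}$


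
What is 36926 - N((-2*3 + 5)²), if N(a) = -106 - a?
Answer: 37033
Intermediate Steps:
36926 - N((-2*3 + 5)²) = 36926 - (-106 - (-2*3 + 5)²) = 36926 - (-106 - (-6 + 5)²) = 36926 - (-106 - 1*(-1)²) = 36926 - (-106 - 1*1) = 36926 - (-106 - 1) = 36926 - 1*(-107) = 36926 + 107 = 37033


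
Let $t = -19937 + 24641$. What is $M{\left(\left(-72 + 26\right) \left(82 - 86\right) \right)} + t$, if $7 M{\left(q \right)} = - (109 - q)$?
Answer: $\frac{33003}{7} \approx 4714.7$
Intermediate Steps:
$t = 4704$
$M{\left(q \right)} = - \frac{109}{7} + \frac{q}{7}$ ($M{\left(q \right)} = \frac{\left(-1\right) \left(109 - q\right)}{7} = \frac{-109 + q}{7} = - \frac{109}{7} + \frac{q}{7}$)
$M{\left(\left(-72 + 26\right) \left(82 - 86\right) \right)} + t = \left(- \frac{109}{7} + \frac{\left(-72 + 26\right) \left(82 - 86\right)}{7}\right) + 4704 = \left(- \frac{109}{7} + \frac{\left(-46\right) \left(-4\right)}{7}\right) + 4704 = \left(- \frac{109}{7} + \frac{1}{7} \cdot 184\right) + 4704 = \left(- \frac{109}{7} + \frac{184}{7}\right) + 4704 = \frac{75}{7} + 4704 = \frac{33003}{7}$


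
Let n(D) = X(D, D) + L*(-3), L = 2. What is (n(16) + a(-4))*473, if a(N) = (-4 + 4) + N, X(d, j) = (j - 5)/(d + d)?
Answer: -146157/32 ≈ -4567.4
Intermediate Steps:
X(d, j) = (-5 + j)/(2*d) (X(d, j) = (-5 + j)/((2*d)) = (-5 + j)*(1/(2*d)) = (-5 + j)/(2*d))
a(N) = N (a(N) = 0 + N = N)
n(D) = -6 + (-5 + D)/(2*D) (n(D) = (-5 + D)/(2*D) + 2*(-3) = (-5 + D)/(2*D) - 6 = -6 + (-5 + D)/(2*D))
(n(16) + a(-4))*473 = ((½)*(-5 - 11*16)/16 - 4)*473 = ((½)*(1/16)*(-5 - 176) - 4)*473 = ((½)*(1/16)*(-181) - 4)*473 = (-181/32 - 4)*473 = -309/32*473 = -146157/32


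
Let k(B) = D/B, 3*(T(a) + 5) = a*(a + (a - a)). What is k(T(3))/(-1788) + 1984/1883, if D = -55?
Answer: 6991219/6733608 ≈ 1.0383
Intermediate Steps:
T(a) = -5 + a**2/3 (T(a) = -5 + (a*(a + (a - a)))/3 = -5 + (a*(a + 0))/3 = -5 + (a*a)/3 = -5 + a**2/3)
k(B) = -55/B
k(T(3))/(-1788) + 1984/1883 = -55/(-5 + (1/3)*3**2)/(-1788) + 1984/1883 = -55/(-5 + (1/3)*9)*(-1/1788) + 1984*(1/1883) = -55/(-5 + 3)*(-1/1788) + 1984/1883 = -55/(-2)*(-1/1788) + 1984/1883 = -55*(-1/2)*(-1/1788) + 1984/1883 = (55/2)*(-1/1788) + 1984/1883 = -55/3576 + 1984/1883 = 6991219/6733608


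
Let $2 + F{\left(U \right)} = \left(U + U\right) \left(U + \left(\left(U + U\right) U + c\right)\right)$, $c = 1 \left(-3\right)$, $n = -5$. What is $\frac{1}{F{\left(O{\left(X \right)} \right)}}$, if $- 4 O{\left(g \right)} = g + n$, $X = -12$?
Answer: $\frac{16}{5051} \approx 0.0031677$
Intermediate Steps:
$O{\left(g \right)} = \frac{5}{4} - \frac{g}{4}$ ($O{\left(g \right)} = - \frac{g - 5}{4} = - \frac{-5 + g}{4} = \frac{5}{4} - \frac{g}{4}$)
$c = -3$
$F{\left(U \right)} = -2 + 2 U \left(-3 + U + 2 U^{2}\right)$ ($F{\left(U \right)} = -2 + \left(U + U\right) \left(U + \left(\left(U + U\right) U - 3\right)\right) = -2 + 2 U \left(U + \left(2 U U - 3\right)\right) = -2 + 2 U \left(U + \left(2 U^{2} - 3\right)\right) = -2 + 2 U \left(U + \left(-3 + 2 U^{2}\right)\right) = -2 + 2 U \left(-3 + U + 2 U^{2}\right)$)
$\frac{1}{F{\left(O{\left(X \right)} \right)}} = \frac{1}{-2 - 6 \left(\frac{5}{4} - -3\right) + 2 \left(\frac{5}{4} - -3\right)^{2} + 4 \left(\frac{5}{4} - -3\right)^{3}} = \frac{1}{-2 - 6 \left(\frac{5}{4} + 3\right) + 2 \left(\frac{5}{4} + 3\right)^{2} + 4 \left(\frac{5}{4} + 3\right)^{3}} = \frac{1}{-2 - \frac{51}{2} + 2 \left(\frac{17}{4}\right)^{2} + 4 \left(\frac{17}{4}\right)^{3}} = \frac{1}{-2 - \frac{51}{2} + 2 \cdot \frac{289}{16} + 4 \cdot \frac{4913}{64}} = \frac{1}{-2 - \frac{51}{2} + \frac{289}{8} + \frac{4913}{16}} = \frac{1}{\frac{5051}{16}} = \frac{16}{5051}$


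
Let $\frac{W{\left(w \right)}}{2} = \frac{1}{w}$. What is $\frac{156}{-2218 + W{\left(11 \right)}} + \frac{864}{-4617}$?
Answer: $- \frac{4711}{18297} \approx -0.25747$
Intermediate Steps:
$W{\left(w \right)} = \frac{2}{w}$
$\frac{156}{-2218 + W{\left(11 \right)}} + \frac{864}{-4617} = \frac{156}{-2218 + \frac{2}{11}} + \frac{864}{-4617} = \frac{156}{-2218 + 2 \cdot \frac{1}{11}} + 864 \left(- \frac{1}{4617}\right) = \frac{156}{-2218 + \frac{2}{11}} - \frac{32}{171} = \frac{156}{- \frac{24396}{11}} - \frac{32}{171} = 156 \left(- \frac{11}{24396}\right) - \frac{32}{171} = - \frac{143}{2033} - \frac{32}{171} = - \frac{4711}{18297}$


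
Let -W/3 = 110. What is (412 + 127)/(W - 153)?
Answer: -77/69 ≈ -1.1159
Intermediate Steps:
W = -330 (W = -3*110 = -330)
(412 + 127)/(W - 153) = (412 + 127)/(-330 - 153) = 539/(-483) = 539*(-1/483) = -77/69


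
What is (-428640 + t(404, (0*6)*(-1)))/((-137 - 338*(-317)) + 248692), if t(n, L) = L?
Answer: -142880/118567 ≈ -1.2051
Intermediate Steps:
(-428640 + t(404, (0*6)*(-1)))/((-137 - 338*(-317)) + 248692) = (-428640 + (0*6)*(-1))/((-137 - 338*(-317)) + 248692) = (-428640 + 0*(-1))/((-137 + 107146) + 248692) = (-428640 + 0)/(107009 + 248692) = -428640/355701 = -428640*1/355701 = -142880/118567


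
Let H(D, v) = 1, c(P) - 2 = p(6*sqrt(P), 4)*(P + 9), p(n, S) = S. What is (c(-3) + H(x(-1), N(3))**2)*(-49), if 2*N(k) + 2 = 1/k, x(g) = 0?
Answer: -1323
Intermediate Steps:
N(k) = -1 + 1/(2*k)
c(P) = 38 + 4*P (c(P) = 2 + 4*(P + 9) = 2 + 4*(9 + P) = 2 + (36 + 4*P) = 38 + 4*P)
(c(-3) + H(x(-1), N(3))**2)*(-49) = ((38 + 4*(-3)) + 1**2)*(-49) = ((38 - 12) + 1)*(-49) = (26 + 1)*(-49) = 27*(-49) = -1323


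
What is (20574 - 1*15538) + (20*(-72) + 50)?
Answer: 3646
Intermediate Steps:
(20574 - 1*15538) + (20*(-72) + 50) = (20574 - 15538) + (-1440 + 50) = 5036 - 1390 = 3646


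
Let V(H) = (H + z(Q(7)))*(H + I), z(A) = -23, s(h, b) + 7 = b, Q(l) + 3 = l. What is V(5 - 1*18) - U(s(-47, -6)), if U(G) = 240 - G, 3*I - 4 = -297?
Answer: 3731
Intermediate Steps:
Q(l) = -3 + l
s(h, b) = -7 + b
I = -293/3 (I = 4/3 + (⅓)*(-297) = 4/3 - 99 = -293/3 ≈ -97.667)
V(H) = (-23 + H)*(-293/3 + H) (V(H) = (H - 23)*(H - 293/3) = (-23 + H)*(-293/3 + H))
V(5 - 1*18) - U(s(-47, -6)) = (6739/3 + (5 - 1*18)² - 362*(5 - 1*18)/3) - (240 - (-7 - 6)) = (6739/3 + (5 - 18)² - 362*(5 - 18)/3) - (240 - 1*(-13)) = (6739/3 + (-13)² - 362/3*(-13)) - (240 + 13) = (6739/3 + 169 + 4706/3) - 1*253 = 3984 - 253 = 3731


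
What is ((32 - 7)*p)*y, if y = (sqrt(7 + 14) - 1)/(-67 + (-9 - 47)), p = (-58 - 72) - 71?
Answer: -1675/41 + 1675*sqrt(21)/41 ≈ 146.36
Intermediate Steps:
p = -201 (p = -130 - 71 = -201)
y = 1/123 - sqrt(21)/123 (y = (sqrt(21) - 1)/(-67 - 56) = (-1 + sqrt(21))/(-123) = (-1 + sqrt(21))*(-1/123) = 1/123 - sqrt(21)/123 ≈ -0.029127)
((32 - 7)*p)*y = ((32 - 7)*(-201))*(1/123 - sqrt(21)/123) = (25*(-201))*(1/123 - sqrt(21)/123) = -5025*(1/123 - sqrt(21)/123) = -1675/41 + 1675*sqrt(21)/41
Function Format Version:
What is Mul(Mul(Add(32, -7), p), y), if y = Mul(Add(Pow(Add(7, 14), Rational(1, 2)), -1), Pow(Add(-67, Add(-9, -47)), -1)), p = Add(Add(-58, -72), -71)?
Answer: Add(Rational(-1675, 41), Mul(Rational(1675, 41), Pow(21, Rational(1, 2)))) ≈ 146.36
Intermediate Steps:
p = -201 (p = Add(-130, -71) = -201)
y = Add(Rational(1, 123), Mul(Rational(-1, 123), Pow(21, Rational(1, 2)))) (y = Mul(Add(Pow(21, Rational(1, 2)), -1), Pow(Add(-67, -56), -1)) = Mul(Add(-1, Pow(21, Rational(1, 2))), Pow(-123, -1)) = Mul(Add(-1, Pow(21, Rational(1, 2))), Rational(-1, 123)) = Add(Rational(1, 123), Mul(Rational(-1, 123), Pow(21, Rational(1, 2)))) ≈ -0.029127)
Mul(Mul(Add(32, -7), p), y) = Mul(Mul(Add(32, -7), -201), Add(Rational(1, 123), Mul(Rational(-1, 123), Pow(21, Rational(1, 2))))) = Mul(Mul(25, -201), Add(Rational(1, 123), Mul(Rational(-1, 123), Pow(21, Rational(1, 2))))) = Mul(-5025, Add(Rational(1, 123), Mul(Rational(-1, 123), Pow(21, Rational(1, 2))))) = Add(Rational(-1675, 41), Mul(Rational(1675, 41), Pow(21, Rational(1, 2))))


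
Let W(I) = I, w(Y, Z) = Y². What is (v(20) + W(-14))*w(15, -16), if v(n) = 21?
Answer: 1575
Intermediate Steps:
(v(20) + W(-14))*w(15, -16) = (21 - 14)*15² = 7*225 = 1575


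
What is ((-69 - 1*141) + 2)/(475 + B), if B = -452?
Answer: -208/23 ≈ -9.0435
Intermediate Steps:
((-69 - 1*141) + 2)/(475 + B) = ((-69 - 1*141) + 2)/(475 - 452) = ((-69 - 141) + 2)/23 = (-210 + 2)*(1/23) = -208*1/23 = -208/23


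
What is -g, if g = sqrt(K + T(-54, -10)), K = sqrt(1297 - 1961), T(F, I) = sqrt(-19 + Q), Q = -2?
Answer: -sqrt(I)*sqrt(sqrt(21) + 2*sqrt(166)) ≈ -3.8956 - 3.8956*I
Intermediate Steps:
T(F, I) = I*sqrt(21) (T(F, I) = sqrt(-19 - 2) = sqrt(-21) = I*sqrt(21))
K = 2*I*sqrt(166) (K = sqrt(-664) = 2*I*sqrt(166) ≈ 25.768*I)
g = sqrt(I*sqrt(21) + 2*I*sqrt(166)) (g = sqrt(2*I*sqrt(166) + I*sqrt(21)) = sqrt(I*sqrt(21) + 2*I*sqrt(166)) ≈ 3.8956 + 3.8956*I)
-g = -sqrt(I)*sqrt(sqrt(21) + 2*sqrt(166))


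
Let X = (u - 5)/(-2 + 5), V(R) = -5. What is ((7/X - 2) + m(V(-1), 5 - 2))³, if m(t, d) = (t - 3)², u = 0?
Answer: 24137569/125 ≈ 1.9310e+5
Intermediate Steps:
X = -5/3 (X = (0 - 5)/(-2 + 5) = -5/3 ≈ -1.6667)
m(t, d) = (-3 + t)²
((7/X - 2) + m(V(-1), 5 - 2))³ = ((7/(-5/3) - 2) + (-3 - 5)²)³ = ((7*(-⅗) - 2) + (-8)²)³ = ((-21/5 - 2) + 64)³ = (-31/5 + 64)³ = (289/5)³ = 24137569/125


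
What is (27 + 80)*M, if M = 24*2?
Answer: 5136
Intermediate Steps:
M = 48
(27 + 80)*M = (27 + 80)*48 = 107*48 = 5136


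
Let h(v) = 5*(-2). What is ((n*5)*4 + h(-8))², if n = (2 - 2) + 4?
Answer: 4900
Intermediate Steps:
h(v) = -10
n = 4 (n = 0 + 4 = 4)
((n*5)*4 + h(-8))² = ((4*5)*4 - 10)² = (20*4 - 10)² = (80 - 10)² = 70² = 4900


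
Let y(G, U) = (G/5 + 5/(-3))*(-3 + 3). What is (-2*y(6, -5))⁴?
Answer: 0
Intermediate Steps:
y(G, U) = 0 (y(G, U) = (G*(⅕) + 5*(-⅓))*0 = (G/5 - 5/3)*0 = (-5/3 + G/5)*0 = 0)
(-2*y(6, -5))⁴ = (-2*0)⁴ = 0⁴ = 0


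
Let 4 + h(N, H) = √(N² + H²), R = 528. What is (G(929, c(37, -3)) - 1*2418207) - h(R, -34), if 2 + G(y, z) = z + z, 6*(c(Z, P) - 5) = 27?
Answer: -2418186 - 2*√69985 ≈ -2.4187e+6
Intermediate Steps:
c(Z, P) = 19/2 (c(Z, P) = 5 + (⅙)*27 = 5 + 9/2 = 19/2)
G(y, z) = -2 + 2*z (G(y, z) = -2 + (z + z) = -2 + 2*z)
h(N, H) = -4 + √(H² + N²) (h(N, H) = -4 + √(N² + H²) = -4 + √(H² + N²))
(G(929, c(37, -3)) - 1*2418207) - h(R, -34) = ((-2 + 2*(19/2)) - 1*2418207) - (-4 + √((-34)² + 528²)) = ((-2 + 19) - 2418207) - (-4 + √(1156 + 278784)) = (17 - 2418207) - (-4 + √279940) = -2418190 - (-4 + 2*√69985) = -2418190 + (4 - 2*√69985) = -2418186 - 2*√69985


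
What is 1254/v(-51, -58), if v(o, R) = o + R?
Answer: -1254/109 ≈ -11.505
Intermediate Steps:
v(o, R) = R + o
1254/v(-51, -58) = 1254/(-58 - 51) = 1254/(-109) = 1254*(-1/109) = -1254/109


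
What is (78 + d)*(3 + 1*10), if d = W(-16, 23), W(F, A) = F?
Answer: 806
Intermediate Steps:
d = -16
(78 + d)*(3 + 1*10) = (78 - 16)*(3 + 1*10) = 62*(3 + 10) = 62*13 = 806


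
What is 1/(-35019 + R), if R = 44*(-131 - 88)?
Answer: -1/44655 ≈ -2.2394e-5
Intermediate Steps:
R = -9636 (R = 44*(-219) = -9636)
1/(-35019 + R) = 1/(-35019 - 9636) = 1/(-44655) = -1/44655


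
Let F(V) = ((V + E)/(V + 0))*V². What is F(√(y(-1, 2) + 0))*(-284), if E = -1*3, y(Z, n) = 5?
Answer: -1420 + 852*√5 ≈ 485.13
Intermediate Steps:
E = -3
F(V) = V*(-3 + V) (F(V) = ((V - 3)/(V + 0))*V² = ((-3 + V)/V)*V² = V*(-3 + V))
F(√(y(-1, 2) + 0))*(-284) = (√(5 + 0)*(-3 + √(5 + 0)))*(-284) = (√5*(-3 + √5))*(-284) = -284*√5*(-3 + √5)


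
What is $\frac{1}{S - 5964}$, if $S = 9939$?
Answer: $\frac{1}{3975} \approx 0.00025157$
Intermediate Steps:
$\frac{1}{S - 5964} = \frac{1}{9939 - 5964} = \frac{1}{3975}$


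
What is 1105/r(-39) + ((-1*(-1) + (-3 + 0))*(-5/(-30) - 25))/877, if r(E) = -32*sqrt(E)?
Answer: 149/2631 + 85*I*sqrt(39)/96 ≈ 0.056632 + 5.5294*I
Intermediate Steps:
1105/r(-39) + ((-1*(-1) + (-3 + 0))*(-5/(-30) - 25))/877 = 1105/((-32*I*sqrt(39))) + ((-1*(-1) + (-3 + 0))*(-5/(-30) - 25))/877 = 1105/((-32*I*sqrt(39))) + ((1 - 3)*(-5*(-1/30) - 25))*(1/877) = 1105/((-32*I*sqrt(39))) - 2*(1/6 - 25)*(1/877) = 1105*(I*sqrt(39)/1248) - 2*(-149/6)*(1/877) = 85*I*sqrt(39)/96 + (149/3)*(1/877) = 85*I*sqrt(39)/96 + 149/2631 = 149/2631 + 85*I*sqrt(39)/96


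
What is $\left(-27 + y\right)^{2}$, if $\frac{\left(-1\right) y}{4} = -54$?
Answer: $35721$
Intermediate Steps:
$y = 216$ ($y = \left(-4\right) \left(-54\right) = 216$)
$\left(-27 + y\right)^{2} = \left(-27 + 216\right)^{2} = 189^{2} = 35721$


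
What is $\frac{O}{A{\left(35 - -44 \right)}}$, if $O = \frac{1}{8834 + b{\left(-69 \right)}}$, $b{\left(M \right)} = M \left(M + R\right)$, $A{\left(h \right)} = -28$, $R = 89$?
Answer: $- \frac{1}{208712} \approx -4.7913 \cdot 10^{-6}$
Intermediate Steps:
$b{\left(M \right)} = M \left(89 + M\right)$ ($b{\left(M \right)} = M \left(M + 89\right) = M \left(89 + M\right)$)
$O = \frac{1}{7454}$ ($O = \frac{1}{8834 - 69 \left(89 - 69\right)} = \frac{1}{8834 - 1380} = \frac{1}{7454} \approx 0.00013416$)
$\frac{O}{A{\left(35 - -44 \right)}} = \frac{1}{7454 \left(-28\right)} = \frac{1}{7454} \left(- \frac{1}{28}\right) = - \frac{1}{208712}$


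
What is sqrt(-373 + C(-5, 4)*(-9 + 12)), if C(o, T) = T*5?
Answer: I*sqrt(313) ≈ 17.692*I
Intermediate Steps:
C(o, T) = 5*T
sqrt(-373 + C(-5, 4)*(-9 + 12)) = sqrt(-373 + (5*4)*(-9 + 12)) = sqrt(-373 + 20*3) = sqrt(-373 + 60) = sqrt(-313) = I*sqrt(313)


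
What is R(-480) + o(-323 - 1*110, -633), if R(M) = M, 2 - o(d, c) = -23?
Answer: -455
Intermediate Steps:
o(d, c) = 25 (o(d, c) = 2 - 1*(-23) = 2 + 23 = 25)
R(-480) + o(-323 - 1*110, -633) = -480 + 25 = -455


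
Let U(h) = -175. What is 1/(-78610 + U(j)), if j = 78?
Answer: -1/78785 ≈ -1.2693e-5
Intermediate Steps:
1/(-78610 + U(j)) = 1/(-78610 - 175) = 1/(-78785) = -1/78785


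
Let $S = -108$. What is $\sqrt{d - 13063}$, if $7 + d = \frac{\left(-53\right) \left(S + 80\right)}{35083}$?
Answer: $\frac{i \sqrt{16086724676058}}{35083} \approx 114.32 i$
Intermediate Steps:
$d = - \frac{244097}{35083}$ ($d = -7 + \frac{\left(-53\right) \left(-108 + 80\right)}{35083} = -7 + \left(-53\right) \left(-28\right) \frac{1}{35083} = -7 + 1484 \cdot \frac{1}{35083} = -7 + \frac{1484}{35083} = - \frac{244097}{35083} \approx -6.9577$)
$\sqrt{d - 13063} = \sqrt{- \frac{244097}{35083} - 13063} = \sqrt{- \frac{458533326}{35083}} = \frac{i \sqrt{16086724676058}}{35083}$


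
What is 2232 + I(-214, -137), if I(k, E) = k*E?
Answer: 31550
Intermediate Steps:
I(k, E) = E*k
2232 + I(-214, -137) = 2232 - 137*(-214) = 2232 + 29318 = 31550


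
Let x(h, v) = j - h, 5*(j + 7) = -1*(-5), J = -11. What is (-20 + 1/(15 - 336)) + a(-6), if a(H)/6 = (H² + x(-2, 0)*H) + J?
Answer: 87953/321 ≈ 274.00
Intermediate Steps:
j = -6 (j = -7 + (-1*(-5))/5 = -7 + (⅕)*5 = -7 + 1 = -6)
x(h, v) = -6 - h
a(H) = -66 - 24*H + 6*H² (a(H) = 6*((H² + (-6 - 1*(-2))*H) - 11) = 6*((H² + (-6 + 2)*H) - 11) = 6*((H² - 4*H) - 11) = 6*(-11 + H² - 4*H) = -66 - 24*H + 6*H²)
(-20 + 1/(15 - 336)) + a(-6) = (-20 + 1/(15 - 336)) + (-66 - 24*(-6) + 6*(-6)²) = (-20 + 1/(-321)) + (-66 + 144 + 6*36) = (-20 - 1/321) + (-66 + 144 + 216) = -6421/321 + 294 = 87953/321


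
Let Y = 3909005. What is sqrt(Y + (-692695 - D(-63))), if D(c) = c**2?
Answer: sqrt(3212341) ≈ 1792.3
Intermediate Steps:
sqrt(Y + (-692695 - D(-63))) = sqrt(3909005 + (-692695 - 1*(-63)**2)) = sqrt(3909005 + (-692695 - 1*3969)) = sqrt(3909005 + (-692695 - 3969)) = sqrt(3909005 - 696664) = sqrt(3212341)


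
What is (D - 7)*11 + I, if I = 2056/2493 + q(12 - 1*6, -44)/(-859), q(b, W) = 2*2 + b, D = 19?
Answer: 284417458/2141487 ≈ 132.81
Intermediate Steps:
q(b, W) = 4 + b
I = 1741174/2141487 (I = 2056/2493 + (4 + (12 - 1*6))/(-859) = 2056*(1/2493) + (4 + (12 - 6))*(-1/859) = 2056/2493 + (4 + 6)*(-1/859) = 2056/2493 + 10*(-1/859) = 2056/2493 - 10/859 = 1741174/2141487 ≈ 0.81307)
(D - 7)*11 + I = (19 - 7)*11 + 1741174/2141487 = 12*11 + 1741174/2141487 = 132 + 1741174/2141487 = 284417458/2141487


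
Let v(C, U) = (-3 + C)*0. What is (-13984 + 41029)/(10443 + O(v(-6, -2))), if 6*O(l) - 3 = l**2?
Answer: 54090/20887 ≈ 2.5896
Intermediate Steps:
v(C, U) = 0
O(l) = 1/2 + l**2/6
(-13984 + 41029)/(10443 + O(v(-6, -2))) = (-13984 + 41029)/(10443 + (1/2 + (1/6)*0**2)) = 27045/(10443 + (1/2 + (1/6)*0)) = 27045/(10443 + (1/2 + 0)) = 27045/(10443 + 1/2) = 27045/(20887/2) = 27045*(2/20887) = 54090/20887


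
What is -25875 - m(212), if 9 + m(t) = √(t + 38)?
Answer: -25866 - 5*√10 ≈ -25882.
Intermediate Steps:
m(t) = -9 + √(38 + t) (m(t) = -9 + √(t + 38) = -9 + √(38 + t))
-25875 - m(212) = -25875 - (-9 + √(38 + 212)) = -25875 - (-9 + √250) = -25875 - (-9 + 5*√10) = -25875 + (9 - 5*√10) = -25866 - 5*√10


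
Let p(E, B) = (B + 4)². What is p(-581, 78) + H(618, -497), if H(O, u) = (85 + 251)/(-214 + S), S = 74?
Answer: 33608/5 ≈ 6721.6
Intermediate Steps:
H(O, u) = -12/5 (H(O, u) = (85 + 251)/(-214 + 74) = 336/(-140) = 336*(-1/140) = -12/5)
p(E, B) = (4 + B)²
p(-581, 78) + H(618, -497) = (4 + 78)² - 12/5 = 82² - 12/5 = 6724 - 12/5 = 33608/5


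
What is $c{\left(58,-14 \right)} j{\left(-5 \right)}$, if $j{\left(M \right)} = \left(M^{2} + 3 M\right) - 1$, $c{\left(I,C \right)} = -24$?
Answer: $-216$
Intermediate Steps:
$j{\left(M \right)} = -1 + M^{2} + 3 M$
$c{\left(58,-14 \right)} j{\left(-5 \right)} = - 24 \left(-1 + \left(-5\right)^{2} + 3 \left(-5\right)\right) = - 24 \left(-1 + 25 - 15\right) = \left(-24\right) 9 = -216$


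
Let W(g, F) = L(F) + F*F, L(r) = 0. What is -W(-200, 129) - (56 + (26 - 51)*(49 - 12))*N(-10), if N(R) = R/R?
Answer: -15772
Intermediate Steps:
N(R) = 1
W(g, F) = F**2 (W(g, F) = 0 + F*F = 0 + F**2 = F**2)
-W(-200, 129) - (56 + (26 - 51)*(49 - 12))*N(-10) = -1*129**2 - (56 + (26 - 51)*(49 - 12)) = -1*16641 - (56 - 25*37) = -16641 - (56 - 925) = -16641 - (-869) = -16641 - 1*(-869) = -16641 + 869 = -15772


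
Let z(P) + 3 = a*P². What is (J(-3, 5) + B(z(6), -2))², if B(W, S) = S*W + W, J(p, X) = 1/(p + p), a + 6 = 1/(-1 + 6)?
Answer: 40309801/900 ≈ 44789.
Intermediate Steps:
a = -29/5 (a = -6 + 1/(-1 + 6) = -6 + 1/5 = -6 + ⅕ = -29/5 ≈ -5.8000)
J(p, X) = 1/(2*p)
z(P) = -3 - 29*P²/5
B(W, S) = W + S*W
(J(-3, 5) + B(z(6), -2))² = ((½)/(-3) + (-3 - 29/5*6²)*(1 - 2))² = ((½)*(-⅓) + (-3 - 29/5*36)*(-1))² = (-⅙ + (-3 - 1044/5)*(-1))² = (-⅙ - 1059/5*(-1))² = (-⅙ + 1059/5)² = (6349/30)² = 40309801/900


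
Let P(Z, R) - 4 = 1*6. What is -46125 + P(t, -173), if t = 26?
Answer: -46115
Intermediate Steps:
P(Z, R) = 10 (P(Z, R) = 4 + 1*6 = 4 + 6 = 10)
-46125 + P(t, -173) = -46125 + 10 = -46115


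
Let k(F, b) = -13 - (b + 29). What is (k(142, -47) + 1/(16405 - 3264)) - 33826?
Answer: -444441760/13141 ≈ -33821.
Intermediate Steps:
k(F, b) = -42 - b (k(F, b) = -13 - (29 + b) = -13 + (-29 - b) = -42 - b)
(k(142, -47) + 1/(16405 - 3264)) - 33826 = ((-42 - 1*(-47)) + 1/(16405 - 3264)) - 33826 = ((-42 + 47) + 1/13141) - 33826 = (5 + 1/13141) - 33826 = 65706/13141 - 33826 = -444441760/13141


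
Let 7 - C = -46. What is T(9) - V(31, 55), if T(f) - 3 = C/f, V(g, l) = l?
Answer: -415/9 ≈ -46.111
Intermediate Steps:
C = 53 (C = 7 - 1*(-46) = 7 + 46 = 53)
T(f) = 3 + 53/f
T(9) - V(31, 55) = (3 + 53/9) - 1*55 = (3 + 53*(1/9)) - 55 = (3 + 53/9) - 55 = 80/9 - 55 = -415/9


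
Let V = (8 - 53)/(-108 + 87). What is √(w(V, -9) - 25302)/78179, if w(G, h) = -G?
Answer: 3*I*√137767/547253 ≈ 0.0020347*I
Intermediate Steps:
V = 15/7 (V = -45/(-21) = -45*(-1/21) = 15/7 ≈ 2.1429)
√(w(V, -9) - 25302)/78179 = √(-1*15/7 - 25302)/78179 = √(-15/7 - 25302)*(1/78179) = √(-177129/7)*(1/78179) = (3*I*√137767/7)*(1/78179) = 3*I*√137767/547253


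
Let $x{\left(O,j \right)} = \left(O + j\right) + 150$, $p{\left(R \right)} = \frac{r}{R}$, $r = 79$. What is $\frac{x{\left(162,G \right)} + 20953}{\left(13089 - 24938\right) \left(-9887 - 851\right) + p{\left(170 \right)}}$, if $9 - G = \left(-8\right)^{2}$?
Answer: $\frac{3605700}{21629875619} \approx 0.0001667$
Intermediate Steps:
$G = -55$ ($G = 9 - \left(-8\right)^{2} = 9 - 64 = -55$)
$p{\left(R \right)} = \frac{79}{R}$
$x{\left(O,j \right)} = 150 + O + j$
$\frac{x{\left(162,G \right)} + 20953}{\left(13089 - 24938\right) \left(-9887 - 851\right) + p{\left(170 \right)}} = \frac{\left(150 + 162 - 55\right) + 20953}{\left(13089 - 24938\right) \left(-9887 - 851\right) + \frac{79}{170}} = \frac{257 + 20953}{\left(-11849\right) \left(-10738\right) + 79 \cdot \frac{1}{170}} = \frac{21210}{127234562 + \frac{79}{170}} = \frac{21210}{\frac{21629875619}{170}} = 21210 \cdot \frac{170}{21629875619} = \frac{3605700}{21629875619}$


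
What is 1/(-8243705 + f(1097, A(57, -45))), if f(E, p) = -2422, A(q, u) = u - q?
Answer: -1/8246127 ≈ -1.2127e-7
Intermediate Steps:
1/(-8243705 + f(1097, A(57, -45))) = 1/(-8243705 - 2422) = 1/(-8246127) = -1/8246127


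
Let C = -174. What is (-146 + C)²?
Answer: 102400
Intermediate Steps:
(-146 + C)² = (-146 - 174)² = (-320)² = 102400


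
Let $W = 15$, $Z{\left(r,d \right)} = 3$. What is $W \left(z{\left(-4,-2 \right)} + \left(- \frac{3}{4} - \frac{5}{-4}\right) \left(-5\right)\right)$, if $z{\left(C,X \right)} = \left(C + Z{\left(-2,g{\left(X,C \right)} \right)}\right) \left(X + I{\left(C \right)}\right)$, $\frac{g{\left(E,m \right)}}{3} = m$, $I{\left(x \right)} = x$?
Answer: $\frac{105}{2} \approx 52.5$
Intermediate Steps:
$g{\left(E,m \right)} = 3 m$
$z{\left(C,X \right)} = \left(3 + C\right) \left(C + X\right)$ ($z{\left(C,X \right)} = \left(C + 3\right) \left(X + C\right) = \left(3 + C\right) \left(C + X\right)$)
$W \left(z{\left(-4,-2 \right)} + \left(- \frac{3}{4} - \frac{5}{-4}\right) \left(-5\right)\right) = 15 \left(\left(\left(-4\right)^{2} + 3 \left(-4\right) + 3 \left(-2\right) - -8\right) + \left(- \frac{3}{4} - \frac{5}{-4}\right) \left(-5\right)\right) = 15 \left(\left(16 - 12 - 6 + 8\right) + \left(\left(-3\right) \frac{1}{4} - - \frac{5}{4}\right) \left(-5\right)\right) = 15 \left(6 + \left(- \frac{3}{4} + \frac{5}{4}\right) \left(-5\right)\right) = 15 \left(6 + \frac{1}{2} \left(-5\right)\right) = 15 \left(6 - \frac{5}{2}\right) = 15 \cdot \frac{7}{2} = \frac{105}{2}$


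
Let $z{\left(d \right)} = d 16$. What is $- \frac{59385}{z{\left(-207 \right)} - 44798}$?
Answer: $\frac{11877}{9622} \approx 1.2344$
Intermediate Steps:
$z{\left(d \right)} = 16 d$
$- \frac{59385}{z{\left(-207 \right)} - 44798} = - \frac{59385}{16 \left(-207\right) - 44798} = - \frac{59385}{-3312 - 44798} = - \frac{59385}{-48110} = \left(-59385\right) \left(- \frac{1}{48110}\right) = \frac{11877}{9622}$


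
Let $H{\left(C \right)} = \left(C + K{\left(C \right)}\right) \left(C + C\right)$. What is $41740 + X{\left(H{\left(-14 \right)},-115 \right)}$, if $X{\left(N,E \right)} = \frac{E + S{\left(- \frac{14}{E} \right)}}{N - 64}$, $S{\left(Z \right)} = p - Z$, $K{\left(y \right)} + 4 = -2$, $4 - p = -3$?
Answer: $\frac{1190418583}{28520} \approx 41740.0$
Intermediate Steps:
$p = 7$ ($p = 4 - -3 = 4 + 3 = 7$)
$K{\left(y \right)} = -6$ ($K{\left(y \right)} = -4 - 2 = -6$)
$S{\left(Z \right)} = 7 - Z$
$H{\left(C \right)} = 2 C \left(-6 + C\right)$ ($H{\left(C \right)} = \left(C - 6\right) \left(C + C\right) = \left(-6 + C\right) 2 C = 2 C \left(-6 + C\right)$)
$X{\left(N,E \right)} = \frac{7 + E + \frac{14}{E}}{-64 + N}$ ($X{\left(N,E \right)} = \frac{E + \left(7 - - \frac{14}{E}\right)}{N - 64} = \frac{E + \left(7 + \frac{14}{E}\right)}{-64 + N} = \frac{7 + E + \frac{14}{E}}{-64 + N}$)
$41740 + X{\left(H{\left(-14 \right)},-115 \right)} = 41740 + \frac{14 - 115 \left(7 - 115\right)}{\left(-115\right) \left(-64 + 2 \left(-14\right) \left(-6 - 14\right)\right)} = 41740 - \frac{14 - -12420}{115 \left(-64 + 2 \left(-14\right) \left(-20\right)\right)} = 41740 - \frac{14 + 12420}{115 \left(-64 + 560\right)} = 41740 - \frac{1}{115} \cdot \frac{1}{496} \cdot 12434 = 41740 - \frac{1}{57040} \cdot 12434 = 41740 - \frac{6217}{28520} = \frac{1190418583}{28520}$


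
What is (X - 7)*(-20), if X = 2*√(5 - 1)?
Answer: 60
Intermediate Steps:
X = 4 (X = 2*√4 = 2*2 = 4)
(X - 7)*(-20) = (4 - 7)*(-20) = -3*(-20) = 60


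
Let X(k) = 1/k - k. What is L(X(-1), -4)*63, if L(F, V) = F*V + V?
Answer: -252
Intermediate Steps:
L(F, V) = V + F*V
L(X(-1), -4)*63 = -4*(1 + (1/(-1) - 1*(-1)))*63 = -4*(1 + (-1 + 1))*63 = -4*(1 + 0)*63 = -4*1*63 = -4*63 = -252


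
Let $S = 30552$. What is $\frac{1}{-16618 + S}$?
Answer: $\frac{1}{13934} \approx 7.1767 \cdot 10^{-5}$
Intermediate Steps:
$\frac{1}{-16618 + S} = \frac{1}{-16618 + 30552} = \frac{1}{13934}$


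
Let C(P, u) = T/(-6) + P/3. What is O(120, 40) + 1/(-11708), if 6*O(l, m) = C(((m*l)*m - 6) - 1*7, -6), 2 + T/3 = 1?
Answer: 561950335/52686 ≈ 10666.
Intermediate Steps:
T = -3 (T = -6 + 3*1 = -6 + 3 = -3)
C(P, u) = 1/2 + P/3 (C(P, u) = -3/(-6) + P/3 = -3*(-1/6) + P*(1/3) = 1/2 + P/3)
O(l, m) = -23/36 + l*m**2/18 (O(l, m) = (1/2 + (((m*l)*m - 6) - 1*7)/3)/6 = (1/2 + (((l*m)*m - 6) - 7)/3)/6 = (1/2 + ((l*m**2 - 6) - 7)/3)/6 = (1/2 + ((-6 + l*m**2) - 7)/3)/6 = (1/2 + (-13 + l*m**2)/3)/6 = (1/2 + (-13/3 + l*m**2/3))/6 = (-23/6 + l*m**2/3)/6 = -23/36 + l*m**2/18)
O(120, 40) + 1/(-11708) = (-23/36 + (1/18)*120*40**2) + 1/(-11708) = (-23/36 + (1/18)*120*1600) - 1/11708 = (-23/36 + 32000/3) - 1/11708 = 383977/36 - 1/11708 = 561950335/52686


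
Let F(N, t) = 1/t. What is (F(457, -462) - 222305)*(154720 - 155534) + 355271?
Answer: 3807542398/21 ≈ 1.8131e+8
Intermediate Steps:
(F(457, -462) - 222305)*(154720 - 155534) + 355271 = (1/(-462) - 222305)*(154720 - 155534) + 355271 = (-1/462 - 222305)*(-814) + 355271 = -102704911/462*(-814) + 355271 = 3800081707/21 + 355271 = 3807542398/21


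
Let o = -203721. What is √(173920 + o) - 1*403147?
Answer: -403147 + I*√29801 ≈ -4.0315e+5 + 172.63*I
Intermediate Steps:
√(173920 + o) - 1*403147 = √(173920 - 203721) - 1*403147 = √(-29801) - 403147 = I*√29801 - 403147 = -403147 + I*√29801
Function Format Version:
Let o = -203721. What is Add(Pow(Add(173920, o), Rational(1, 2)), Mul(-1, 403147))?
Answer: Add(-403147, Mul(I, Pow(29801, Rational(1, 2)))) ≈ Add(-4.0315e+5, Mul(172.63, I))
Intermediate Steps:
Add(Pow(Add(173920, o), Rational(1, 2)), Mul(-1, 403147)) = Add(Pow(Add(173920, -203721), Rational(1, 2)), Mul(-1, 403147)) = Add(Pow(-29801, Rational(1, 2)), -403147) = Add(Mul(I, Pow(29801, Rational(1, 2))), -403147) = Add(-403147, Mul(I, Pow(29801, Rational(1, 2))))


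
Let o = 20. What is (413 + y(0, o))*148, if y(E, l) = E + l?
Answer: 64084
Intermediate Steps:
(413 + y(0, o))*148 = (413 + (0 + 20))*148 = (413 + 20)*148 = 433*148 = 64084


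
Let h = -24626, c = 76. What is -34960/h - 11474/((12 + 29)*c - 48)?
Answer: -43825361/18888142 ≈ -2.3203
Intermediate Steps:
-34960/h - 11474/((12 + 29)*c - 48) = -34960/(-24626) - 11474/((12 + 29)*76 - 48) = -34960*(-1/24626) - 11474/(41*76 - 48) = 17480/12313 - 11474/(3116 - 48) = 17480/12313 - 11474/3068 = 17480/12313 - 11474*1/3068 = 17480/12313 - 5737/1534 = -43825361/18888142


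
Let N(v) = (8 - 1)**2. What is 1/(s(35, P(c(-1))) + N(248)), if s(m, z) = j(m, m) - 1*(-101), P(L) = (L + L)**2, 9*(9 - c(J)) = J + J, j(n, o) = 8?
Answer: 1/158 ≈ 0.0063291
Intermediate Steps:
N(v) = 49 (N(v) = 7**2 = 49)
c(J) = 9 - 2*J/9 (c(J) = 9 - (J + J)/9 = 9 - 2*J/9)
P(L) = 4*L**2 (P(L) = (2*L)**2 = 4*L**2)
s(m, z) = 109 (s(m, z) = 8 - 1*(-101) = 8 + 101 = 109)
1/(s(35, P(c(-1))) + N(248)) = 1/(109 + 49) = 1/158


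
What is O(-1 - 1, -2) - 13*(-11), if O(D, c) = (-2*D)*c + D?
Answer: 133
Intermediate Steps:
O(D, c) = D - 2*D*c (O(D, c) = -2*D*c + D = D - 2*D*c)
O(-1 - 1, -2) - 13*(-11) = (-1 - 1)*(1 - 2*(-2)) - 13*(-11) = -2*(1 + 4) + 143 = -2*5 + 143 = -10 + 143 = 133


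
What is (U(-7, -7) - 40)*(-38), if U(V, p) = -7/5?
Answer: 7866/5 ≈ 1573.2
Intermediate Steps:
U(V, p) = -7/5 (U(V, p) = -7*⅕ = -7/5)
(U(-7, -7) - 40)*(-38) = (-7/5 - 40)*(-38) = -207/5*(-38) = 7866/5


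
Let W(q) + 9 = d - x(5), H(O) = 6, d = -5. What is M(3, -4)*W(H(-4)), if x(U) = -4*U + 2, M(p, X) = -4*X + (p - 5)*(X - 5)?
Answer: 136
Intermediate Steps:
M(p, X) = -4*X + (-5 + X)*(-5 + p) (M(p, X) = -4*X + (-5 + p)*(-5 + X) = -4*X + (-5 + X)*(-5 + p))
x(U) = 2 - 4*U
W(q) = 4 (W(q) = -9 + (-5 - (2 - 4*5)) = -9 + (-5 - (2 - 20)) = -9 + (-5 - 1*(-18)) = -9 + (-5 + 18) = -9 + 13 = 4)
M(3, -4)*W(H(-4)) = (25 - 9*(-4) - 5*3 - 4*3)*4 = (25 + 36 - 15 - 12)*4 = 34*4 = 136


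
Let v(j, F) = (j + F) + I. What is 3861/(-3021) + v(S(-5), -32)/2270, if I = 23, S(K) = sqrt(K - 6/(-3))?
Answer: -2930553/2285890 + I*sqrt(3)/2270 ≈ -1.282 + 0.00076302*I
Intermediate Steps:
S(K) = sqrt(2 + K) (S(K) = sqrt(K - 6*(-1/3)) = sqrt(K + 2) = sqrt(2 + K))
v(j, F) = 23 + F + j (v(j, F) = (j + F) + 23 = (F + j) + 23 = 23 + F + j)
3861/(-3021) + v(S(-5), -32)/2270 = 3861/(-3021) + (23 - 32 + sqrt(2 - 5))/2270 = 3861*(-1/3021) + (23 - 32 + sqrt(-3))*(1/2270) = -1287/1007 + (23 - 32 + I*sqrt(3))*(1/2270) = -1287/1007 + (-9 + I*sqrt(3))*(1/2270) = -1287/1007 + (-9/2270 + I*sqrt(3)/2270) = -2930553/2285890 + I*sqrt(3)/2270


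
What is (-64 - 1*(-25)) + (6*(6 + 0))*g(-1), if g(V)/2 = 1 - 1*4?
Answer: -255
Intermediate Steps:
g(V) = -6 (g(V) = 2*(1 - 1*4) = 2*(1 - 4) = 2*(-3) = -6)
(-64 - 1*(-25)) + (6*(6 + 0))*g(-1) = (-64 - 1*(-25)) + (6*(6 + 0))*(-6) = (-64 + 25) + (6*6)*(-6) = -39 + 36*(-6) = -39 - 216 = -255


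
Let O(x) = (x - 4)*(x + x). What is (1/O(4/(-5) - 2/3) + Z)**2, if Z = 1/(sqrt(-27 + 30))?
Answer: 13169539/39052992 + 75*sqrt(3)/1804 ≈ 0.40923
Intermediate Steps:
O(x) = 2*x*(-4 + x) (O(x) = (-4 + x)*(2*x) = 2*x*(-4 + x))
Z = sqrt(3)/3 (Z = 1/(sqrt(3)) = sqrt(3)/3 ≈ 0.57735)
(1/O(4/(-5) - 2/3) + Z)**2 = (1/(2*(4/(-5) - 2/3)*(-4 + (4/(-5) - 2/3))) + sqrt(3)/3)**2 = (1/(2*(4*(-1/5) - 2*1/3)*(-4 + (4*(-1/5) - 2*1/3))) + sqrt(3)/3)**2 = (1/(2*(-4/5 - 2/3)*(-4 + (-4/5 - 2/3))) + sqrt(3)/3)**2 = (1/(2*(-22/15)*(-4 - 22/15)) + sqrt(3)/3)**2 = (1/(2*(-22/15)*(-82/15)) + sqrt(3)/3)**2 = (1/(3608/225) + sqrt(3)/3)**2 = (225/3608 + sqrt(3)/3)**2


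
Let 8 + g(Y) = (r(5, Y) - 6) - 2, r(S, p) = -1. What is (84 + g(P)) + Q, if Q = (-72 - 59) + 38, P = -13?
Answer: -26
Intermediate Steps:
Q = -93 (Q = -131 + 38 = -93)
g(Y) = -17 (g(Y) = -8 + ((-1 - 6) - 2) = -8 + (-7 - 2) = -8 - 9 = -17)
(84 + g(P)) + Q = (84 - 17) - 93 = 67 - 93 = -26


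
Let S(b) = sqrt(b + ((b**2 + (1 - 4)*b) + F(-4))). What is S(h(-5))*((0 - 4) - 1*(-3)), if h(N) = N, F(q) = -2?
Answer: -sqrt(33) ≈ -5.7446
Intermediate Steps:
S(b) = sqrt(-2 + b**2 - 2*b) (S(b) = sqrt(b + ((b**2 + (1 - 4)*b) - 2)) = sqrt(b + ((b**2 - 3*b) - 2)) = sqrt(b + (-2 + b**2 - 3*b)) = sqrt(-2 + b**2 - 2*b))
S(h(-5))*((0 - 4) - 1*(-3)) = sqrt(-2 + (-5)**2 - 2*(-5))*((0 - 4) - 1*(-3)) = sqrt(-2 + 25 + 10)*(-4 + 3) = sqrt(33)*(-1) = -sqrt(33)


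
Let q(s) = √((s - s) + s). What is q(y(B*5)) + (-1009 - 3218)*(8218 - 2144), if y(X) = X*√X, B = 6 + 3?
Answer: -25674798 + 3*√3*5^(¾) ≈ -2.5675e+7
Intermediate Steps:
B = 9
y(X) = X^(3/2)
q(s) = √s (q(s) = √(0 + s) = √s)
q(y(B*5)) + (-1009 - 3218)*(8218 - 2144) = √((9*5)^(3/2)) + (-1009 - 3218)*(8218 - 2144) = √(45^(3/2)) - 4227*6074 = √(135*√5) - 25674798 = 3*√3*5^(¾) - 25674798 = -25674798 + 3*√3*5^(¾)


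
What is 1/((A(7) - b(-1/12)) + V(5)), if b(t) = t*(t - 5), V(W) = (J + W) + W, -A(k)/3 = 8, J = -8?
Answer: -144/3229 ≈ -0.044596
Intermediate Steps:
A(k) = -24 (A(k) = -3*8 = -24)
V(W) = -8 + 2*W (V(W) = (-8 + W) + W = -8 + 2*W)
b(t) = t*(-5 + t)
1/((A(7) - b(-1/12)) + V(5)) = 1/((-24 - (-1/12)*(-5 - 1/12)) + (-8 + 2*5)) = 1/((-24 - (-1*1/12)*(-5 - 1*1/12)) + (-8 + 10)) = 1/((-24 - (-1)*(-5 - 1/12)/12) + 2) = 1/((-24 - (-1)*(-61)/(12*12)) + 2) = 1/((-24 - 1*61/144) + 2) = 1/((-24 - 61/144) + 2) = 1/(-3517/144 + 2) = 1/(-3229/144) = -144/3229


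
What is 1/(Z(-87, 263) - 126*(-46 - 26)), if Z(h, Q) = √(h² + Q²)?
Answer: 4536/41112223 - √76738/82224446 ≈ 0.00010696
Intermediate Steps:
Z(h, Q) = √(Q² + h²)
1/(Z(-87, 263) - 126*(-46 - 26)) = 1/(√(263² + (-87)²) - 126*(-46 - 26)) = 1/(√(69169 + 7569) - 126*(-72)) = 1/(√76738 + 9072) = 1/(9072 + √76738)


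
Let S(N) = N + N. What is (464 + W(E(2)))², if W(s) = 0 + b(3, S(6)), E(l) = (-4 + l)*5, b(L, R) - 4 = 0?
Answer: 219024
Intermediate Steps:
S(N) = 2*N
b(L, R) = 4 (b(L, R) = 4 + 0 = 4)
E(l) = -20 + 5*l
W(s) = 4 (W(s) = 0 + 4 = 4)
(464 + W(E(2)))² = (464 + 4)² = 468² = 219024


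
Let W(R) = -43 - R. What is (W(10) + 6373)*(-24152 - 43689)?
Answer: -428755120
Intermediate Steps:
(W(10) + 6373)*(-24152 - 43689) = ((-43 - 1*10) + 6373)*(-24152 - 43689) = ((-43 - 10) + 6373)*(-67841) = (-53 + 6373)*(-67841) = 6320*(-67841) = -428755120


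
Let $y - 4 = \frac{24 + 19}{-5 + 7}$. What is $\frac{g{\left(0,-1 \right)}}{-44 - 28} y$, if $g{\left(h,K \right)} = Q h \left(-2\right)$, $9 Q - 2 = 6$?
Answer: $0$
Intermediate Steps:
$Q = \frac{8}{9}$ ($Q = \frac{2}{9} + \frac{1}{9} \cdot 6 = \frac{2}{9} + \frac{2}{3} = \frac{8}{9} \approx 0.88889$)
$y = \frac{51}{2}$ ($y = 4 + \frac{24 + 19}{-5 + 7} = 4 + \frac{43}{2} = \frac{51}{2} \approx 25.5$)
$g{\left(h,K \right)} = - \frac{16 h}{9}$ ($g{\left(h,K \right)} = \frac{8 h}{9} \left(-2\right) = - \frac{16 h}{9}$)
$\frac{g{\left(0,-1 \right)}}{-44 - 28} y = \frac{\left(- \frac{16}{9}\right) 0}{-44 - 28} \cdot \frac{51}{2} = \frac{1}{-72} \cdot 0 \cdot \frac{51}{2} = \left(- \frac{1}{72}\right) 0 \cdot \frac{51}{2} = 0 \cdot \frac{51}{2} = 0$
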